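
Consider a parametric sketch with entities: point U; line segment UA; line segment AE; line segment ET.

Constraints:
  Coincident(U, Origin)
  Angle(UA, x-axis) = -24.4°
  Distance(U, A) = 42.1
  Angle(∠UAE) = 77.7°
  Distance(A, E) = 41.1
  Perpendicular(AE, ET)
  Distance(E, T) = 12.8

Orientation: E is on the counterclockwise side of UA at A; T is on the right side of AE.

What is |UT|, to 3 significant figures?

62.8

∠UAE = 77.7°, so AE runs at -24.4° + (180° − 77.7°) = 77.9° from the x-axis; with |AE| = 41.1, E = A + 41.1·(cos 77.9°, sin 77.9°) = (47.0, 22.8). The perpendicularity gives ET at right angles to AE; with |ET| = 12.8 on the right of AE, T = E + 12.8·(0.978, -0.210) = (59.5, 20.1). Then |UT| = |T − U| = 62.8.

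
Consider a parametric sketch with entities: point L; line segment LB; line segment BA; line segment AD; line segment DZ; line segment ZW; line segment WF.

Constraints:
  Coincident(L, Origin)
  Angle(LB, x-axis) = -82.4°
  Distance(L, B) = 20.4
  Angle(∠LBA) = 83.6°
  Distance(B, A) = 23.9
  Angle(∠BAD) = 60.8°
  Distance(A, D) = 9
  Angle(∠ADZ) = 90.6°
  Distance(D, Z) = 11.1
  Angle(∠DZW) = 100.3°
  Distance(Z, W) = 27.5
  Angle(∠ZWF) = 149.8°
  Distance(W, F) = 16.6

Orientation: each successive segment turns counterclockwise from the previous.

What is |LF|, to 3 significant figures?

61.8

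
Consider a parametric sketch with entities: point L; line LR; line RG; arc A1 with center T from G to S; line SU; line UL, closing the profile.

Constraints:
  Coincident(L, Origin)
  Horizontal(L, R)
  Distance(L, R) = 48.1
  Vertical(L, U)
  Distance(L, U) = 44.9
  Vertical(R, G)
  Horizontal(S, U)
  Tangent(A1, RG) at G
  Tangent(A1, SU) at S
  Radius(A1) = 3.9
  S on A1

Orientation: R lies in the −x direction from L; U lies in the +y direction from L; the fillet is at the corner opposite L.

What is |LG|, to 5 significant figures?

63.203

L is at the origin; LR is horizontal with |LR| = 48.1 and R on the −x side, so R = (-48.100, 0.0000). LU is vertical with |LU| = 44.9 and U on the +y side, so U = (0.0000, 44.900). The virtual corner opposite L is at (-48.100, 44.900). Since A1 is tangent to RG there, TG ⟂ RG and A1 meets SU tangentially, so TS is at right angles to SU, with radius 3.9, so the center T sits 3.9 in from both sides at T = (-44.200, 41.000). That places the tangent points at G = (-48.100, 41.000) on RG and S = (-44.200, 44.900) on SU. Then |LG| = |G − L| = 63.203.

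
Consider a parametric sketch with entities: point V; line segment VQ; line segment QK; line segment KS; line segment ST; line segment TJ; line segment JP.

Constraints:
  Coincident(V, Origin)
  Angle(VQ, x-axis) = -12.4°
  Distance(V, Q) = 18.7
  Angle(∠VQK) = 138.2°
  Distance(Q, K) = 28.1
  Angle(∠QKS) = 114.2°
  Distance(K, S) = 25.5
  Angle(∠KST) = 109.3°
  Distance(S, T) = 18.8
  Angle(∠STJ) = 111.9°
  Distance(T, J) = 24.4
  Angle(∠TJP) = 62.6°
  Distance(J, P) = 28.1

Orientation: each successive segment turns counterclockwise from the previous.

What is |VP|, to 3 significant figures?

39.0

∠STJ = 111.9° gives TJ at -126° from the x-axis; with |TJ| = 24.4, J = (7.86, 20.0). ∠TJP = 62.6° gives JP at -8.60° from the x-axis; with |JP| = 28.1, P = (35.6, 15.8). Then |VP| = |P − V| = 39.0.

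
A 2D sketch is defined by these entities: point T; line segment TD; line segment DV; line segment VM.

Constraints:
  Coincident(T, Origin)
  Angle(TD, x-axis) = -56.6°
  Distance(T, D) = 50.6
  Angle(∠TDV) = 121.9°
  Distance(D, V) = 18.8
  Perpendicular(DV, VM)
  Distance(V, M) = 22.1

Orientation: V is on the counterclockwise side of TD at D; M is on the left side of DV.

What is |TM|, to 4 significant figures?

50.09

T is at the origin; TD runs at -56.6° with length 50.6, so D = 50.6·(cos -56.6°, sin -56.6°) = (27.85, -42.24). ∠TDV = 121.9°, so DV runs at -56.6° + (180° − 121.9°) = 1.500° from the x-axis; with |DV| = 18.8, V = D + 18.8·(cos 1.500°, sin 1.500°) = (46.65, -41.75). The perpendicularity gives VM at right angles to DV; with |VM| = 22.1 on the left of DV, M = V + 22.1·(-0.02618, 0.9997) = (46.07, -19.66). Then |TM| = |M − T| = 50.09.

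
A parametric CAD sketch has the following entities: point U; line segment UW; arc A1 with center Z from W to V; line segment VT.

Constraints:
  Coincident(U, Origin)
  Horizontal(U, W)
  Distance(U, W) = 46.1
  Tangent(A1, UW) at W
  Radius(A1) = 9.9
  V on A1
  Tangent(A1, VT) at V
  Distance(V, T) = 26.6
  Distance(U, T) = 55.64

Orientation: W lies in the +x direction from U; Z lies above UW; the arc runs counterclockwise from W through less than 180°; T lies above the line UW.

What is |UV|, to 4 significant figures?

56.60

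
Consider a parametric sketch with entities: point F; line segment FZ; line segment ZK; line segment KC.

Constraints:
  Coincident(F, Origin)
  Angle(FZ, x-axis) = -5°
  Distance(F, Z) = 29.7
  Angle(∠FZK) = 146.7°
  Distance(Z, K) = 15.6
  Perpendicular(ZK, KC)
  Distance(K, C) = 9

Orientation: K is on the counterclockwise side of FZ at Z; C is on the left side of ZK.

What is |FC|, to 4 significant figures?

41.08

∠FZK = 146.7°, so ZK runs at -5.0° + (180° − 146.7°) = 28.30° from the x-axis; with |ZK| = 15.6, K = Z + 15.6·(cos 28.30°, sin 28.30°) = (43.32, 4.807). The perpendicularity gives KC at right angles to ZK; with |KC| = 9.0 on the left of ZK, C = K + 9.0·(-0.4741, 0.8805) = (39.06, 12.73). Then |FC| = |C − F| = 41.08.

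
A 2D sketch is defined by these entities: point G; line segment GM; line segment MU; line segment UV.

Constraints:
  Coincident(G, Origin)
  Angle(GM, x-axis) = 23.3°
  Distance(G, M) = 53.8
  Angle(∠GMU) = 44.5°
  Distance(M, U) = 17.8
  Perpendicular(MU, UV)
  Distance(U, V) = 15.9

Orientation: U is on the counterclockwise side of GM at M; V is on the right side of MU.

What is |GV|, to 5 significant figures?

57.421

G is at the origin; GM runs at 23.3° with length 53.8, so M = 53.8·(cos 23.3°, sin 23.3°) = (49.412, 21.280). ∠GMU = 44.5°, so MU runs at 23.3° + (180° − 44.5°) = 158.80° from the x-axis; with |MU| = 17.8, U = M + 17.8·(cos 158.80°, sin 158.80°) = (32.817, 27.717). MU is perpendicular to UV; with |UV| = 15.9 on the right of MU, V = U + 15.9·(0.36162, 0.93232) = (38.567, 42.541). Then |GV| = |V − G| = 57.421.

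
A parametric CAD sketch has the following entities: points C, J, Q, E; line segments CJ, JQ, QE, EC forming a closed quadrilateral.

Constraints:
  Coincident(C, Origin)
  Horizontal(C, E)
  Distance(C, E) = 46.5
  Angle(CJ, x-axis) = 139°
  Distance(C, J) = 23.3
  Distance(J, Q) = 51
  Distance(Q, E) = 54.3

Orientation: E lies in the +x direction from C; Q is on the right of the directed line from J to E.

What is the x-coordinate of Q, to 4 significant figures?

2.375

Checks: |JQ| = 51.00 ✓; |QE| = 54.30 ✓.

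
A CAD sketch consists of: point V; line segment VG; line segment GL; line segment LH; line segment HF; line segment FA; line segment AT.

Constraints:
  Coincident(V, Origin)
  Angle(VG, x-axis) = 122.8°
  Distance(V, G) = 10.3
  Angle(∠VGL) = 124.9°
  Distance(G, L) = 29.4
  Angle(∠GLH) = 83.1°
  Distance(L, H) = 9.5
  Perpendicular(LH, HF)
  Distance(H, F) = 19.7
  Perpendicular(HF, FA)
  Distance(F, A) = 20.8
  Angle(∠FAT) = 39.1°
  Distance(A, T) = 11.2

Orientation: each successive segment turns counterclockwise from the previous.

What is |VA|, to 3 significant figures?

27.9

V is at the origin; VG runs at 122.8° with length 10.3, so G = (-5.58, 8.66). ∠VGL = 124.9° gives GL at 178° from the x-axis; with |GL| = 29.4, L = (-35.0, 9.74). ∠GLH = 83.1° gives LH at -85.2° from the x-axis; with |LH| = 9.5, H = (-34.2, 0.268). LH ⟂ HF, so HF runs at 4.80°; with |HF| = 19.7, F = (-14.5, 1.92). The perpendicularity gives FA at right angles to HF, so FA runs at 94.8°; with |FA| = 20.8, A = (-16.3, 22.6). Then |VA| = |A − V| = 27.9.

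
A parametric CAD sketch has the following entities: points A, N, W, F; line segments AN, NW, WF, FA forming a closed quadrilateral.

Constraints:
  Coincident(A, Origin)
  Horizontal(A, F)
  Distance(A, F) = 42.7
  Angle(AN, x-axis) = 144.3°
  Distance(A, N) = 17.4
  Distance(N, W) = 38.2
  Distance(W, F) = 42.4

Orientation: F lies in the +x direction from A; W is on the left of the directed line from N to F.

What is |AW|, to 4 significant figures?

37.00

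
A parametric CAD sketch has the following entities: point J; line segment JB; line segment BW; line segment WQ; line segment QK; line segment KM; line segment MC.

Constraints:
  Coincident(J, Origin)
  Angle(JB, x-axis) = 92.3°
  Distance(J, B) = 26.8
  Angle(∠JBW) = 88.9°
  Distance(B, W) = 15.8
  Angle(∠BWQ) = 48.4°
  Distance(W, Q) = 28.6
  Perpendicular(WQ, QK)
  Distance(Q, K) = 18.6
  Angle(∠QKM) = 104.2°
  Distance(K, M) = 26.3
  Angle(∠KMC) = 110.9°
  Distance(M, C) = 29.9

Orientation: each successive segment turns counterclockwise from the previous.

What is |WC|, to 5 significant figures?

14.101

J is at the origin; JB runs at 92.3° with length 26.8, so B = (-1.0755, 26.778). ∠JBW = 88.9° gives BW at -176.60° from the x-axis; with |BW| = 15.8, W = (-16.848, 25.841). ∠BWQ = 48.4° gives WQ at -45.000° from the x-axis; with |WQ| = 28.6, Q = (3.3755, 5.6181). WQ ⟂ QK, so QK runs at 45.000°; with |QK| = 18.6, K = (16.528, 18.770). ∠QKM = 104.2° gives KM at 120.80° from the x-axis; with |KM| = 26.3, M = (3.0610, 41.361). ∠KMC = 110.9° gives MC at -170.10° from the x-axis; with |MC| = 29.9, C = (-26.394, 36.220). Then |WC| = |C − W| = 14.101.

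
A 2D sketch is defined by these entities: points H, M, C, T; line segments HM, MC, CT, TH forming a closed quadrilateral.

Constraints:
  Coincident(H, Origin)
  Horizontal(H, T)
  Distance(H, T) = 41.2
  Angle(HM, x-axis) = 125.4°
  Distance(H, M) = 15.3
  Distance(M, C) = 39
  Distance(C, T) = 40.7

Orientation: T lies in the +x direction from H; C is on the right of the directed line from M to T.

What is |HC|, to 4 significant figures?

24.12

H is at the origin; H and T share the same y with |HT| = 41.2 and T in +x, so T = (41.2, 0). HM runs at 125.4° with |HM| = 15.3, so M = (-8.863, 12.47). C is determined by |MC| = 39.0 and |CT| = 40.7 together: it lies at the intersection of circle(M, 39.0) and circle(T, 40.7). With |MT| = 51.59, the foot of the radical line on MT is 24.48 from M and the perpendicular offset is √(39.0² − 24.48²) = 30.36. Taking the right-of-MT solution: C = (7.556, -22.90).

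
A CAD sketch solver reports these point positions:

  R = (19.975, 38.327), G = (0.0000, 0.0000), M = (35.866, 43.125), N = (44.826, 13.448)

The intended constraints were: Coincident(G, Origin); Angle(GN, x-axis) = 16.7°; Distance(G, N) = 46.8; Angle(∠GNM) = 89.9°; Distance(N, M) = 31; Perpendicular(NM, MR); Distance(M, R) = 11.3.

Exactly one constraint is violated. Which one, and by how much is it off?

Distance(M, R) = 11.3 — off by 5.30.

G = (0.00, 0.00) ✓; GN at 16.70° ✓; |GN| = 46.80 ✓; ∠GNM = 89.90° ✓; |NM| = 31.00 ✓; ∠(NM, MR) = 90.00° ✓; |MR| = 16.60 ✗.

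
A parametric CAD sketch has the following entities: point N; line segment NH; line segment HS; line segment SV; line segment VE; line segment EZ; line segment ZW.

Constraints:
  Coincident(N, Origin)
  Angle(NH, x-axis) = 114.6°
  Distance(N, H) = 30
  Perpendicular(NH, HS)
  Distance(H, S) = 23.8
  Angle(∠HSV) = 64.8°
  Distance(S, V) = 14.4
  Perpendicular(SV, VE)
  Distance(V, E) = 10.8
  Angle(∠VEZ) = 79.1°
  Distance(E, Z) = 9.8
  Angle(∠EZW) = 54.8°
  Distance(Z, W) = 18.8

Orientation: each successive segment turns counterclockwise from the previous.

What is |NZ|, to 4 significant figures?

32.50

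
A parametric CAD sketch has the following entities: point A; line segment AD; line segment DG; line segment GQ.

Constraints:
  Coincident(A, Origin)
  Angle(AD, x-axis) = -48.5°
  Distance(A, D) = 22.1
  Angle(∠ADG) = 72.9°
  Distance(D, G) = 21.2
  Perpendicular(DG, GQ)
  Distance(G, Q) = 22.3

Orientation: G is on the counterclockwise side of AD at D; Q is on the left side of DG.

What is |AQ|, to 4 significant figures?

14.75

A is at the origin; AD runs at -48.5° with length 22.1, so D = 22.1·(cos -48.5°, sin -48.5°) = (14.64, -16.55). ∠ADG = 72.9°, so DG runs at -48.5° + (180° − 72.9°) = 58.60° from the x-axis; with |DG| = 21.2, G = D + 21.2·(cos 58.60°, sin 58.60°) = (25.69, 1.543). DG is perpendicular to GQ; with |GQ| = 22.3 on the left of DG, Q = G + 22.3·(-0.8536, 0.5210) = (6.655, 13.16). Then |AQ| = |Q − A| = 14.75.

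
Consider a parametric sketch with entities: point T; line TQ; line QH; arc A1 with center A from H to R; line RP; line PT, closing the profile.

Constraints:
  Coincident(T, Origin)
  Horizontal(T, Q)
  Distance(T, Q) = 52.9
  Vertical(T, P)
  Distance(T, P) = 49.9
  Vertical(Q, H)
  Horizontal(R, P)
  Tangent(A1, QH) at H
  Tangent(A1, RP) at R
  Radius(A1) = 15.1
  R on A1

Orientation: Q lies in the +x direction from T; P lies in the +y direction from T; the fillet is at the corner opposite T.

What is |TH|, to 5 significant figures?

63.320

The virtual corner opposite T is at (52.900, 49.900). The tangent condition forces AH to be normal to QH and A1 meets RP tangentially, so AR is at right angles to RP, with radius 15.1, so the center A sits 15.1 in from both sides at A = (37.800, 34.800). That places the tangent points at H = (52.900, 34.800) on QH and R = (37.800, 49.900) on RP. Then |TH| = |H − T| = 63.320.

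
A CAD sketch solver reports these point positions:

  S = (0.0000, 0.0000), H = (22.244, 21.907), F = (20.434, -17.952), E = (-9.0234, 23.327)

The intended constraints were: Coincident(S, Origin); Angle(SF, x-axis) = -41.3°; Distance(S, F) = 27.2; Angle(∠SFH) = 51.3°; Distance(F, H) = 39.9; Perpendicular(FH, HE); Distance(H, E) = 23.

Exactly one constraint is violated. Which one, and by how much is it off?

Distance(H, E) = 23 — off by 8.30.

S = (0.00, 0.00) ✓; SF at -41.30° ✓; |SF| = 27.20 ✓; ∠SFH = 51.30° ✓; |FH| = 39.90 ✓; ∠(FH, HE) = 90.00° ✓; |HE| = 31.30 ✗.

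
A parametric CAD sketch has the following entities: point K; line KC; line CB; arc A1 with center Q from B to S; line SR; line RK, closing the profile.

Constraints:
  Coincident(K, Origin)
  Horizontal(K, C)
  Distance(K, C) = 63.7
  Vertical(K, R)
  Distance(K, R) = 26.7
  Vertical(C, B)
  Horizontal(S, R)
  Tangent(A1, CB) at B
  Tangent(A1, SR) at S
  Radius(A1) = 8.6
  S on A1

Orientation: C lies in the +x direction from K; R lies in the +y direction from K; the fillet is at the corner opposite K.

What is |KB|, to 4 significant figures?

66.22

K is at the origin; KC is horizontal with |KC| = 63.7 and C on the +x side, so C = (63.70, 0.000). KR is vertical with |KR| = 26.7 and R on the +y side, so R = (0.000, 26.70). The virtual corner opposite K is at (63.70, 26.70). Since A1 is tangent to CB there, QB ⟂ CB and since A1 is tangent to SR there, QS ⟂ SR, with radius 8.6, so the center Q sits 8.6 in from both sides at Q = (55.10, 18.10). That places the tangent points at B = (63.70, 18.10) on CB and S = (55.10, 26.70) on SR. Then |KB| = |B − K| = 66.22.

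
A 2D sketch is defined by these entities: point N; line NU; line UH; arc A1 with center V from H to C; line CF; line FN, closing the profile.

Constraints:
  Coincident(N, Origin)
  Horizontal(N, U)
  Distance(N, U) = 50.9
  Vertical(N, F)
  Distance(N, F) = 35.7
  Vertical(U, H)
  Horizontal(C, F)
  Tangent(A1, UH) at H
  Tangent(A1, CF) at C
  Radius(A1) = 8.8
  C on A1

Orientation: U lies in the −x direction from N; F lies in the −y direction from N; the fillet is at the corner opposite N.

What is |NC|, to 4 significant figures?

55.20

The virtual corner opposite N is at (-50.90, -35.70). The tangent condition forces VH to be normal to UH and since A1 is tangent to CF there, VC ⟂ CF, with radius 8.8, so the center V sits 8.8 in from both sides at V = (-42.10, -26.90). That places the tangent points at H = (-50.90, -26.90) on UH and C = (-42.10, -35.70) on CF. Then |NC| = |C − N| = 55.20.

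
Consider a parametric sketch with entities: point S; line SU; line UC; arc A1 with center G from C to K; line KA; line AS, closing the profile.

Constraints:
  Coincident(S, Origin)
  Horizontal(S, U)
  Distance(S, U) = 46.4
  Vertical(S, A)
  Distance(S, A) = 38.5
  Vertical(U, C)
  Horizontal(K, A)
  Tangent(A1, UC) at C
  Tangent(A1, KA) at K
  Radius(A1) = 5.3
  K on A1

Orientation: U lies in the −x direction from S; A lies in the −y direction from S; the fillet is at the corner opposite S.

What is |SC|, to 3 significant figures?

57.1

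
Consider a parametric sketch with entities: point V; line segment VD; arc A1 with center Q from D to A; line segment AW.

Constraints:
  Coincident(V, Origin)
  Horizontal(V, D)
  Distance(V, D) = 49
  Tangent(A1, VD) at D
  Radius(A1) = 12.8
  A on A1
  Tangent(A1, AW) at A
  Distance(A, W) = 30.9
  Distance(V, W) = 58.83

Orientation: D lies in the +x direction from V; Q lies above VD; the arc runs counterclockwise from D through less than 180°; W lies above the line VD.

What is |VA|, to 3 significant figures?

62.4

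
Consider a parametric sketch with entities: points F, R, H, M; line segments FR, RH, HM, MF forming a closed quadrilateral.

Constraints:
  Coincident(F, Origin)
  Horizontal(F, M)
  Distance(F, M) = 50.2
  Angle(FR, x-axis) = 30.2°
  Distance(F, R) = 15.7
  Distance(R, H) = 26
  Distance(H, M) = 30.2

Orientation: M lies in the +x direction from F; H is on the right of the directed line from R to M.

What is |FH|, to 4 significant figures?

29.05

Checks: F.y = 0.00, M.y = 0.00 ✓; |RH| = 26.00 ✓; |HM| = 30.20 ✓.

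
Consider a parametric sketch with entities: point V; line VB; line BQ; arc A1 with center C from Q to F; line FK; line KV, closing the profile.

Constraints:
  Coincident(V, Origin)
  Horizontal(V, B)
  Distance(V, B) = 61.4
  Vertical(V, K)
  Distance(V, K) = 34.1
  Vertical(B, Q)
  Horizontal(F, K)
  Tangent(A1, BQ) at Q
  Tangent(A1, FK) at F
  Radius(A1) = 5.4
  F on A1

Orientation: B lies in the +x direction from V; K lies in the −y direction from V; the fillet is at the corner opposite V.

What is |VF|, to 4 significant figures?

65.57

The virtual corner opposite V is at (61.40, -34.10). The tangent condition forces CQ to be normal to BQ and tangency of A1 to FK means the radius CF is perpendicular to FK, with radius 5.4, so the center C sits 5.4 in from both sides at C = (56.00, -28.70). That places the tangent points at Q = (61.40, -28.70) on BQ and F = (56.00, -34.10) on FK. Then |VF| = |F − V| = 65.57.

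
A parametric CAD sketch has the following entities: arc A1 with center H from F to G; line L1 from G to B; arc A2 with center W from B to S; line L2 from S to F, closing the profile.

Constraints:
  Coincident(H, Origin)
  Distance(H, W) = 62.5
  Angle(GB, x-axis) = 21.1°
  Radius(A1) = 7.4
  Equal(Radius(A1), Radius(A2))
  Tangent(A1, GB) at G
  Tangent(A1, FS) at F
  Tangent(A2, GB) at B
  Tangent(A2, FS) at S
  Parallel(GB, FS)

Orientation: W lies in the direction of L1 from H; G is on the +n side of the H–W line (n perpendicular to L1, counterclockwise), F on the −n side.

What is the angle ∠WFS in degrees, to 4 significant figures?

6.752°

The slot axis is L1's direction at 21.1°, so u = (cos 21.1°, sin 21.1°) = (0.9330, 0.3600) and n = (−sin 21.1°, cos 21.1°) = (-0.3600, 0.9330). H is at the origin and W lies 62.5 along u from H, so W = 62.5·u = (58.31, 22.50). Tangency of A1 to both parallel lines with radius 7.4 puts G and F at H ± 7.4·n: G = (-2.664, 6.904), F = (2.664, -6.904). Equal radii place B and S the same way about W: B = W + 7.4·n = (55.65, 29.40), S = W − 7.4·n = (60.97, 15.60). Then cos ∠WFS = FW·FS / (|FW||FS|), giving 6.752°.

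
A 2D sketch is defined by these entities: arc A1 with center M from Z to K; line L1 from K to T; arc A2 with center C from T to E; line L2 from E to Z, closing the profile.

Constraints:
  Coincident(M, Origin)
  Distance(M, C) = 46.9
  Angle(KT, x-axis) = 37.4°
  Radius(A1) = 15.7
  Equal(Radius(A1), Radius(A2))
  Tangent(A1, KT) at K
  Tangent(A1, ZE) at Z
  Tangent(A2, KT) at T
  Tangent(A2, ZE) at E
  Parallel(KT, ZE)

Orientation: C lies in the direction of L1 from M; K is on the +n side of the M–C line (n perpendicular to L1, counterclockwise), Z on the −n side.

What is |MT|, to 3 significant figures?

49.5

The slot axis is L1's direction at 37.4°, so u = (cos 37.4°, sin 37.4°) = (0.794, 0.607) and n = (−sin 37.4°, cos 37.4°) = (-0.607, 0.794). M is at the origin and C lies 46.9 along u from M, so C = 46.9·u = (37.3, 28.5). Tangency of A1 to both parallel lines with radius 15.7 puts K and Z at M ± 15.7·n: K = (-9.54, 12.5), Z = (9.54, -12.5). Equal radii place T and E the same way about C: T = C + 15.7·n = (27.7, 41.0), E = C − 15.7·n = (46.8, 16.0). Then |MT| = |T − M| = 49.5.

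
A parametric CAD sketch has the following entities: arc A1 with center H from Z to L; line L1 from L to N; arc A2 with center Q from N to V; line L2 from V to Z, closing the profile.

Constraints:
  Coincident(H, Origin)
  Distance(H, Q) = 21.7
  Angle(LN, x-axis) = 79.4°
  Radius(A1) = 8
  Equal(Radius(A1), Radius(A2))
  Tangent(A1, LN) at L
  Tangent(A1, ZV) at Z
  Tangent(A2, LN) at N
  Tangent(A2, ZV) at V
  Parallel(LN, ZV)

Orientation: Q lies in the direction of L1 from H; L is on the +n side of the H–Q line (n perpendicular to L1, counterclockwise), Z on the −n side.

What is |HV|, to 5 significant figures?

23.128

The slot axis is L1's direction at 79.4°, so u = (cos 79.4°, sin 79.4°) = (0.18395, 0.98294) and n = (−sin 79.4°, cos 79.4°) = (-0.98294, 0.18395). H is at the origin and Q lies 21.7 along u from H, so Q = 21.7·u = (3.9917, 21.330). Tangency of A1 to both parallel lines with radius 8.0 puts L and Z at H ± 8.0·n: L = (-7.8635, 1.4716), Z = (7.8635, -1.4716). Equal radii place N and V the same way about Q: N = Q + 8.0·n = (-3.8717, 22.801), V = Q − 8.0·n = (11.855, 19.858). Then |HV| = |V − H| = 23.128.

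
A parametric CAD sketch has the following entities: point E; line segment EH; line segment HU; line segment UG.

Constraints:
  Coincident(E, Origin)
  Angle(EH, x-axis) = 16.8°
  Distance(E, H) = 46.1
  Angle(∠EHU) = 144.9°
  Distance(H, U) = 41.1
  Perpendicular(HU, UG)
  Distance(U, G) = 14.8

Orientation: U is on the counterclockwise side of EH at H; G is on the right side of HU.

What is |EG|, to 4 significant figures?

88.99

∠EHU = 144.9°, so HU runs at 16.8° + (180° − 144.9°) = 51.90° from the x-axis; with |HU| = 41.1, U = H + 41.1·(cos 51.90°, sin 51.90°) = (69.49, 45.67). HU ⟂ UG; with |UG| = 14.8 on the right of HU, G = U + 14.8·(0.7869, -0.6170) = (81.14, 36.54). Then |EG| = |G − E| = 88.99.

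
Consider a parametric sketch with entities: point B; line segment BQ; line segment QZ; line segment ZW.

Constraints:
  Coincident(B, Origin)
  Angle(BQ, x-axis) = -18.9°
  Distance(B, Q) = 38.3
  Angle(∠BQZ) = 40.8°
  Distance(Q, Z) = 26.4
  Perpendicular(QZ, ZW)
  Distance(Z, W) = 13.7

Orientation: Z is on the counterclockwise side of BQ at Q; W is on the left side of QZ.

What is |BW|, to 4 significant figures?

11.62

B is at the origin; BQ runs at -18.9° with length 38.3, so Q = 38.3·(cos -18.9°, sin -18.9°) = (36.24, -12.41). ∠BQZ = 40.8°, so QZ runs at -18.9° + (180° − 40.8°) = 120.3° from the x-axis; with |QZ| = 26.4, Z = Q + 26.4·(cos 120.3°, sin 120.3°) = (22.92, 10.39). QZ ⟂ ZW; with |ZW| = 13.7 on the left of QZ, W = Z + 13.7·(-0.8634, -0.5045) = (11.09, 3.476). Then |BW| = |W − B| = 11.62.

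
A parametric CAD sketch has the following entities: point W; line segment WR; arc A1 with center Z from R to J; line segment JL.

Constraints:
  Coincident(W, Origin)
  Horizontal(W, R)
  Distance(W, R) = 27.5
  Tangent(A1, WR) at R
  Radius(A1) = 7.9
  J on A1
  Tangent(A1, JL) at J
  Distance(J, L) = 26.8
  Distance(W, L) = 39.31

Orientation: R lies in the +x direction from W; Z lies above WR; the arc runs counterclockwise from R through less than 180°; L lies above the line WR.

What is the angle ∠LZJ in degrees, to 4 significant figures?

73.58°

W is at the origin; WR is horizontal with |WR| = 27.5 and R on the +x side, so R = (27.50, 0.000). Tangency of A1 to WR means the radius ZR is perpendicular to WR, so Z = R + (0, 7.9) = (27.50, 7.900). Since ZJ ⟂ JL (tangency), |ZL| = √(7.9² + 26.8²) = 27.94 regardless of where J sits on A1. So L lies on both circle(W, 39.31) and circle(Z, 27.94); the above-WR intersection is L = (18.88, 34.48). J is the foot of the tangent from L: J = (34.02, 12.36).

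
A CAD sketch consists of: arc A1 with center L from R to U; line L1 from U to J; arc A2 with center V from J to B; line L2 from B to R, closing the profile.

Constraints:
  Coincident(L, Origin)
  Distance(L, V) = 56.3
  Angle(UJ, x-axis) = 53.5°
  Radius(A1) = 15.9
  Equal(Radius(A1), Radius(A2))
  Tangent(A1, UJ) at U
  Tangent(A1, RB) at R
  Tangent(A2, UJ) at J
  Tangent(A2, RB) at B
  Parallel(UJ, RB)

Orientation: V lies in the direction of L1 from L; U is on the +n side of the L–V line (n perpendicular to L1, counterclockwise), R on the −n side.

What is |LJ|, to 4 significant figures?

58.50

The slot axis is L1's direction at 53.5°, so u = (cos 53.5°, sin 53.5°) = (0.5948, 0.8039) and n = (−sin 53.5°, cos 53.5°) = (-0.8039, 0.5948). L is at the origin and V lies 56.3 along u from L, so V = 56.3·u = (33.49, 45.26). Tangency of A1 to both parallel lines with radius 15.9 puts U and R at L ± 15.9·n: U = (-12.78, 9.458), R = (12.78, -9.458). Equal radii place J and B the same way about V: J = V + 15.9·n = (20.71, 54.71), B = V − 15.9·n = (46.27, 35.80). Then |LJ| = |J − L| = 58.50.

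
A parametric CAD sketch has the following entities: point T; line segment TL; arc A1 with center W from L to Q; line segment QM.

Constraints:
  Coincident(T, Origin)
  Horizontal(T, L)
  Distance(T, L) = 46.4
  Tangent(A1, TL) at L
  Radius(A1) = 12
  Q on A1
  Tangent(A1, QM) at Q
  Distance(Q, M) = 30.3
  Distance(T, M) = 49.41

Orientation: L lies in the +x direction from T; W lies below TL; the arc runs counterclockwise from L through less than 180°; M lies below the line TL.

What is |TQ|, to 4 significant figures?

35.98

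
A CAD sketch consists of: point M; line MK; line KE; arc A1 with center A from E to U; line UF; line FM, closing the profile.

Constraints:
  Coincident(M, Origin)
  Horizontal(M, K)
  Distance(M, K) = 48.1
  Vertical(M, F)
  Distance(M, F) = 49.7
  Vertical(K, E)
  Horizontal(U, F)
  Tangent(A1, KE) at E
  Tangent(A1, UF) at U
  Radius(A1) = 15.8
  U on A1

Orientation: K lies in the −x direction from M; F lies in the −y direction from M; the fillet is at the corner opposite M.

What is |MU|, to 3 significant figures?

59.3

M is at the origin; M and K share the same y with |MK| = 48.1 and K on the −x side, so K = (-48.1, 0.00). M and F share the same x with |MF| = 49.7 and F on the −y side, so F = (0.00, -49.7). The virtual corner opposite M is at (-48.1, -49.7). Since A1 is tangent to KE there, AE ⟂ KE and A1 meets UF tangentially, so AU is at right angles to UF, with radius 15.8, so the center A sits 15.8 in from both sides at A = (-32.3, -33.9). That places the tangent points at E = (-48.1, -33.9) on KE and U = (-32.3, -49.7) on UF. Then |MU| = |U − M| = 59.3.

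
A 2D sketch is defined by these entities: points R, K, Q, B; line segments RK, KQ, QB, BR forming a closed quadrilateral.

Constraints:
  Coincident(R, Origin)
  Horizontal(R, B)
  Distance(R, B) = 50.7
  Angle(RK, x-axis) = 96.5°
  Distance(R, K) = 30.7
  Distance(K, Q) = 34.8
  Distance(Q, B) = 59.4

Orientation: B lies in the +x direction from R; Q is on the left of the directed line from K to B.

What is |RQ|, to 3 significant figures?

57.6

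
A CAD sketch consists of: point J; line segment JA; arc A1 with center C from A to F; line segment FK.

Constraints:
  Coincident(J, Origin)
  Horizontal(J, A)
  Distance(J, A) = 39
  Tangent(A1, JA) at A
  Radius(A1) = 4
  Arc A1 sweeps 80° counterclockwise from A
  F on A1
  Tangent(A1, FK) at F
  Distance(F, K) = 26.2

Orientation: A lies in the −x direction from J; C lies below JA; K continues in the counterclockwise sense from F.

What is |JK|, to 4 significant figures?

55.70

J is at the origin; J and A share the same y with |JA| = 39.0 and A on the −x side, so A = (-39.00, 0.000). Tangency of A1 to JA means the radius CA is perpendicular to JA, so C = A + (0, -4) = (-39.00, -4.000). On A1, A sits at bearing 90° from C; an 80° counterclockwise sweep puts F at bearing 170°, so F = C + 4.0·(cos 170°, sin 170°) = (-42.94, -3.305). Since A1 is tangent to FK there, CF ⟂ FK, so FK runs along (−sin 170°, cos 170°); with |FK| = 26.2, K = (-47.49, -29.11). Then |JK| = |K − J| = 55.70.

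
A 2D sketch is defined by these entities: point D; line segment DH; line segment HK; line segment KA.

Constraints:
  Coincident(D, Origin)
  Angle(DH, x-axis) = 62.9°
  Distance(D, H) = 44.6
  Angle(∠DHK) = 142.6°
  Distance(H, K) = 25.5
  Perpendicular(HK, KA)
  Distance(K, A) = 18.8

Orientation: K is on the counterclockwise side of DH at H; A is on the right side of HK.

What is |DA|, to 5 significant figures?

76.278

D is at the origin; DH runs at 62.9° with length 44.6, so H = 44.6·(cos 62.9°, sin 62.9°) = (20.317, 39.703). ∠DHK = 142.6°, so HK runs at 62.9° + (180° − 142.6°) = 100.30° from the x-axis; with |HK| = 25.5, K = H + 25.5·(cos 100.30°, sin 100.30°) = (15.758, 64.793). The perpendicularity gives KA at right angles to HK; with |KA| = 18.8 on the right of HK, A = K + 18.8·(0.98389, 0.17880) = (34.255, 68.154). Then |DA| = |A − D| = 76.278.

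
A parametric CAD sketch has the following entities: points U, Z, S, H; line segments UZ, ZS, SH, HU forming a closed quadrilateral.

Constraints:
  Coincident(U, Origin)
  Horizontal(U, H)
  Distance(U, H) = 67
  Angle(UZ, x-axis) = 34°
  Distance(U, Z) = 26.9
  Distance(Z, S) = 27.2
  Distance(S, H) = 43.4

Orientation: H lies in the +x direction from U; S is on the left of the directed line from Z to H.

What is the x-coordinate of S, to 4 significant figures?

41.03

U is at the origin; UH is horizontal with |UH| = 67.0 and H in +x, so H = (67.0, 0). UZ runs at 34.0° with |UZ| = 26.9, so Z = (22.30, 15.04). S is determined by |ZS| = 27.2 and |SH| = 43.4 together: it lies at the intersection of circle(Z, 27.2) and circle(H, 43.4). With |ZH| = 47.16, the foot of the radical line on ZH is 11.46 from Z and the perpendicular offset is √(27.2² − 11.46²) = 24.67. Taking the left-of-ZH solution: S = (41.03, 34.77).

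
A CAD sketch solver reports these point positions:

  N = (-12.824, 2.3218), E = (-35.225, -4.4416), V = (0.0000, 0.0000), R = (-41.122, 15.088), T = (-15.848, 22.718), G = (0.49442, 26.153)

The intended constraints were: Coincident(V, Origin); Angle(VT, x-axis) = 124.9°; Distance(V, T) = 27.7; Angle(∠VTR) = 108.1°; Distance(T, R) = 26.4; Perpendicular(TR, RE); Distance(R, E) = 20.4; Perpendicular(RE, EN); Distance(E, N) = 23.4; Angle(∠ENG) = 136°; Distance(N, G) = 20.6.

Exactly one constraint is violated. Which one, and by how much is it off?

Distance(N, G) = 20.6 — off by 6.70.

V = (0.00, 0.00) ✓; VT at 124.9° ✓; |VT| = 27.70 ✓; ∠VTR = 108.1° ✓; |TR| = 26.40 ✓; ∠(TR, RE) = 90.00° ✓; |RE| = 20.40 ✓; ∠(RE, EN) = 90.00° ✓; |EN| = 23.40 ✓; ∠ENG = 136.0° ✓; |NG| = 27.30 ✗.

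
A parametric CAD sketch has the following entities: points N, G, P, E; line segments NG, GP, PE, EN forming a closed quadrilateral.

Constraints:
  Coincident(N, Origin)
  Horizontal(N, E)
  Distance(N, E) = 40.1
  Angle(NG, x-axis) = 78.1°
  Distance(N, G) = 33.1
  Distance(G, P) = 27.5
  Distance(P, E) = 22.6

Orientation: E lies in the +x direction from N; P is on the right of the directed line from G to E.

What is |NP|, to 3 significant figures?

20.3

Checks: |GP| = 27.50 ✓; |PE| = 22.60 ✓.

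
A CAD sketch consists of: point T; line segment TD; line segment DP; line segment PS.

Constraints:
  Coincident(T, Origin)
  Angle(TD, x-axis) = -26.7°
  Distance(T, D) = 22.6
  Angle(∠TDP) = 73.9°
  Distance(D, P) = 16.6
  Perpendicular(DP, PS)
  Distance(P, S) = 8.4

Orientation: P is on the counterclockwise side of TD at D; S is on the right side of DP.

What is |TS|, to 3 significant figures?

31.8

T is at the origin; TD runs at -26.7° with length 22.6, so D = 22.6·(cos -26.7°, sin -26.7°) = (20.2, -10.2). ∠TDP = 73.9°, so DP runs at -26.7° + (180° − 73.9°) = 79.4° from the x-axis; with |DP| = 16.6, P = D + 16.6·(cos 79.4°, sin 79.4°) = (23.2, 6.16). The perpendicularity gives PS at right angles to DP; with |PS| = 8.4 on the right of DP, S = P + 8.4·(0.983, -0.184) = (31.5, 4.62). Then |TS| = |S − T| = 31.8.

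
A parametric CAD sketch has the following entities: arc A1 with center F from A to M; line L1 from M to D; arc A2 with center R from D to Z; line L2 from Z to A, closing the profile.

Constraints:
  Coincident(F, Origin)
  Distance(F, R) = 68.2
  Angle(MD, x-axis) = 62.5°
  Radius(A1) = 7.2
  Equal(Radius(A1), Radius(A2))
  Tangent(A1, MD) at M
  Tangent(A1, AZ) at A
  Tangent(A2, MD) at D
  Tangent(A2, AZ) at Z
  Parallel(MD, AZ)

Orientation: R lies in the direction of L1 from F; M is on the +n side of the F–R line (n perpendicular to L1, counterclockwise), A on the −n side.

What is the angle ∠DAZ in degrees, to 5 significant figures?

11.923°

The slot axis is L1's direction at 62.5°, so u = (cos 62.5°, sin 62.5°) = (0.46175, 0.88701) and n = (−sin 62.5°, cos 62.5°) = (-0.88701, 0.46175). F is at the origin and R lies 68.2 along u from F, so R = 68.2·u = (31.491, 60.494). Tangency of A1 to both parallel lines with radius 7.2 puts M and A at F ± 7.2·n: M = (-6.3865, 3.3246), A = (6.3865, -3.3246). Equal radii place D and Z the same way about R: D = R + 7.2·n = (25.105, 63.819), Z = R − 7.2·n = (37.878, 57.170). Then cos ∠DAZ = AD·AZ / (|AD||AZ|), giving 11.923°.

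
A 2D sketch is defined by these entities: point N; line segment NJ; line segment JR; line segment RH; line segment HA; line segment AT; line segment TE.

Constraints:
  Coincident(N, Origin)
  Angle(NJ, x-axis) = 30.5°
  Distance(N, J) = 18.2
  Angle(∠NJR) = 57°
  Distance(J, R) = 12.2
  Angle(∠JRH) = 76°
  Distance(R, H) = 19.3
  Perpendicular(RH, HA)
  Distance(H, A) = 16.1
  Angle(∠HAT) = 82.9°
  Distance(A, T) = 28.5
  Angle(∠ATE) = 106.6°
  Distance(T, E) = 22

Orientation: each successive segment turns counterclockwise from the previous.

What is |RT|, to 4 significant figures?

15.45

RH ⟂ HA, so HA runs at -12.50°; with |HA| = 16.1, A = (16.30, -7.646). ∠HAT = 82.9° gives AT at 84.60° from the x-axis; with |AT| = 28.5, T = (18.99, 20.73). Then |RT| = |T − R| = 15.45.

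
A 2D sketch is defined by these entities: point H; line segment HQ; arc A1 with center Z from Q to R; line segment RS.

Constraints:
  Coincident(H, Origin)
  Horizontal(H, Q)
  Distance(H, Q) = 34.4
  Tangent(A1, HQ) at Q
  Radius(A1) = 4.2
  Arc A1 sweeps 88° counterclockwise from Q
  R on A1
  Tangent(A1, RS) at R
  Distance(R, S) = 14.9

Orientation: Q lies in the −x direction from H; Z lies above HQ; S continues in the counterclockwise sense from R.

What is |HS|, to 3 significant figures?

35.2

H is at the origin; HQ is horizontal with |HQ| = 34.4 and Q on the −x side, so Q = (-34.4, 0.00). A1 meets HQ tangentially, so ZQ is at right angles to HQ, so Z = Q + (0, 4.2) = (-34.4, 4.20). On A1, Q sits at bearing -90° from Z; an 88° counterclockwise sweep puts R at bearing -2°, so R = Z + 4.2·(cos -2°, sin -2°) = (-30.2, 4.05). A1 meets RS tangentially, so ZR is at right angles to RS, so RS runs along (−sin -2°, cos -2°); with |RS| = 14.9, S = (-29.7, 18.9). Then |HS| = |S − H| = 35.2.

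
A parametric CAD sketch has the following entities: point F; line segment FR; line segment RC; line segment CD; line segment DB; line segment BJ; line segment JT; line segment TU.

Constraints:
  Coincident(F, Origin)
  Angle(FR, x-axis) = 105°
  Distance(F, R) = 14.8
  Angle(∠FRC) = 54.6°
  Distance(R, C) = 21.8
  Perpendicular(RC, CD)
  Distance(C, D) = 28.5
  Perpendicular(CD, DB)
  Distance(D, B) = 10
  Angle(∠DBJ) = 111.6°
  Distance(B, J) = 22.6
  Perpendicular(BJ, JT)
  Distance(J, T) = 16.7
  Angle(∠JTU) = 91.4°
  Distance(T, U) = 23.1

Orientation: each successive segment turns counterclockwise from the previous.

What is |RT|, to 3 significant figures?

19.1

F is at the origin; FR runs at 105.0° with length 14.8, so R = (-3.83, 14.3). ∠FRC = 54.6° gives RC at -130° from the x-axis; with |RC| = 21.8, C = (-17.7, -2.50). RC is perpendicular to CD, so CD runs at -39.6°; with |CD| = 28.5, D = (4.23, -20.7). CD ⟂ DB, so DB runs at 50.4°; with |DB| = 10.0, B = (10.6, -13.0). ∠DBJ = 111.6° gives BJ at 119° from the x-axis; with |BJ| = 22.6, J = (-0.280, 6.84). The perpendicularity gives JT at right angles to BJ, so JT runs at -151°; with |JT| = 16.7, T = (-14.9, -1.20). Then |RT| = |T − R| = 19.1.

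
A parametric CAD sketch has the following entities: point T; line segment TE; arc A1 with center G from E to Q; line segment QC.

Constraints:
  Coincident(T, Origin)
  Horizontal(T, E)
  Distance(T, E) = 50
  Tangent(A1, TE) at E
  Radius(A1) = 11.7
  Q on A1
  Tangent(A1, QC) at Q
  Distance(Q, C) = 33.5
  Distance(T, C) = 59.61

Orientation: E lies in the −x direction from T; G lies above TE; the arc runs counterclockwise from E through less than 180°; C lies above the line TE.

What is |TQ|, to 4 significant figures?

40.09

T is at the origin; T and E share the same y with |TE| = 50.0 and E on the −x side, so E = (-50.00, 0.000). Since A1 is tangent to TE there, GE ⟂ TE, so G = E + (0, 11.7) = (-50.00, 11.70). Since GQ ⟂ QC (tangency), |GC| = √(11.7² + 33.5²) = 35.48 regardless of where Q sits on A1. So C lies on both circle(T, 59.61) and circle(G, 35.48); the above-TE intersection is C = (-38.70, 45.34). Q is the foot of the tangent from C: Q = (-38.30, 11.84).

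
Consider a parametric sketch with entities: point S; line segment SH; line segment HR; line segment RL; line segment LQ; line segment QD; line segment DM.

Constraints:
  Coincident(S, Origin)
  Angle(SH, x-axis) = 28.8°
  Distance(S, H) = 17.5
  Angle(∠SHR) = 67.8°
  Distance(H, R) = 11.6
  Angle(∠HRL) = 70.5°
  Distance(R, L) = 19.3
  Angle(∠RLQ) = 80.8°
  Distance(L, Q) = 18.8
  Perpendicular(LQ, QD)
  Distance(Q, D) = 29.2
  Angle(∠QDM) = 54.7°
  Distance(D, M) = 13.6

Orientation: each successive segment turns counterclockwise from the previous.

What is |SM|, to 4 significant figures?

20.53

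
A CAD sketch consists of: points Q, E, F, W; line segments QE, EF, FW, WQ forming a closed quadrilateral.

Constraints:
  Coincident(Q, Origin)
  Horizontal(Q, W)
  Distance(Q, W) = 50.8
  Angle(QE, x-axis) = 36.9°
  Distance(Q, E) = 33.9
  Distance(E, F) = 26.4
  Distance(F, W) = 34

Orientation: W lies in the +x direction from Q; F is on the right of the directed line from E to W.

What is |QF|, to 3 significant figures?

17.5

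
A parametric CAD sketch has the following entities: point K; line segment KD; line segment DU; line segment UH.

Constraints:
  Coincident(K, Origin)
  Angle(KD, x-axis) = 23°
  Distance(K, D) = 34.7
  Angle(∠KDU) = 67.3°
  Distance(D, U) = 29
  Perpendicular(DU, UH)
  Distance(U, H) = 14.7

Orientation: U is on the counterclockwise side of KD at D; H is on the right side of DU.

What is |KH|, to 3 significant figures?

49.3

K is at the origin; KD runs at 23.0° with length 34.7, so D = 34.7·(cos 23.0°, sin 23.0°) = (31.9, 13.6). ∠KDU = 67.3°, so DU runs at 23.0° + (180° − 67.3°) = 136° from the x-axis; with |DU| = 29.0, U = D + 29.0·(cos 136°, sin 136°) = (11.2, 33.8). DU ⟂ UH; with |UH| = 14.7 on the right of DU, H = U + 14.7·(0.698, 0.716) = (21.5, 44.3). Then |KH| = |H − K| = 49.3.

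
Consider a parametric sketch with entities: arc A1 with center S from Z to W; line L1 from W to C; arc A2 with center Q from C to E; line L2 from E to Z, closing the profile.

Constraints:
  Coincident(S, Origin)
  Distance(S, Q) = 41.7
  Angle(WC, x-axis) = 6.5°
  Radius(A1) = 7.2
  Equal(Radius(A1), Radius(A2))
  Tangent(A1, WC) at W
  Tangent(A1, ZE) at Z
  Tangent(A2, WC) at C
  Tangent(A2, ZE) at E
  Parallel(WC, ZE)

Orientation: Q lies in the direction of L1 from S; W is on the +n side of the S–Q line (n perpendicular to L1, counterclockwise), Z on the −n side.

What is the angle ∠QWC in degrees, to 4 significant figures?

9.796°

The slot axis is L1's direction at 6.5°, so u = (cos 6.5°, sin 6.5°) = (0.9936, 0.1132) and n = (−sin 6.5°, cos 6.5°) = (-0.1132, 0.9936). S is at the origin and Q lies 41.7 along u from S, so Q = 41.7·u = (41.43, 4.721). Tangency of A1 to both parallel lines with radius 7.2 puts W and Z at S ± 7.2·n: W = (-0.8151, 7.154), Z = (0.8151, -7.154). Equal radii place C and E the same way about Q: C = Q + 7.2·n = (40.62, 11.87), E = Q − 7.2·n = (42.25, -2.433). Then cos ∠QWC = WQ·WC / (|WQ||WC|), giving 9.796°.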